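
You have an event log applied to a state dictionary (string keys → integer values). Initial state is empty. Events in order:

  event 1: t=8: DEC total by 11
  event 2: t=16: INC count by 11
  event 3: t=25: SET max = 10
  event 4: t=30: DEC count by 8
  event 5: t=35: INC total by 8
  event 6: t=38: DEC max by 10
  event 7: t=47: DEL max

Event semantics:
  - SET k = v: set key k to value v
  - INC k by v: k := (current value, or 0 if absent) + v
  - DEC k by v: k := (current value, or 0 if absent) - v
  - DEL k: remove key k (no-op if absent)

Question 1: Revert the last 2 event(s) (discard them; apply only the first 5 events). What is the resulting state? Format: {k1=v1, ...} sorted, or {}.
Answer: {count=3, max=10, total=-3}

Derivation:
Keep first 5 events (discard last 2):
  after event 1 (t=8: DEC total by 11): {total=-11}
  after event 2 (t=16: INC count by 11): {count=11, total=-11}
  after event 3 (t=25: SET max = 10): {count=11, max=10, total=-11}
  after event 4 (t=30: DEC count by 8): {count=3, max=10, total=-11}
  after event 5 (t=35: INC total by 8): {count=3, max=10, total=-3}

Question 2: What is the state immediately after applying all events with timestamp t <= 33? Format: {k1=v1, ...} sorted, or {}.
Apply events with t <= 33 (4 events):
  after event 1 (t=8: DEC total by 11): {total=-11}
  after event 2 (t=16: INC count by 11): {count=11, total=-11}
  after event 3 (t=25: SET max = 10): {count=11, max=10, total=-11}
  after event 4 (t=30: DEC count by 8): {count=3, max=10, total=-11}

Answer: {count=3, max=10, total=-11}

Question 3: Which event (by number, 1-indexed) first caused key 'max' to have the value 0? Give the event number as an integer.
Looking for first event where max becomes 0:
  event 3: max = 10
  event 4: max = 10
  event 5: max = 10
  event 6: max 10 -> 0  <-- first match

Answer: 6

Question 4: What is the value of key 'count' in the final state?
Track key 'count' through all 7 events:
  event 1 (t=8: DEC total by 11): count unchanged
  event 2 (t=16: INC count by 11): count (absent) -> 11
  event 3 (t=25: SET max = 10): count unchanged
  event 4 (t=30: DEC count by 8): count 11 -> 3
  event 5 (t=35: INC total by 8): count unchanged
  event 6 (t=38: DEC max by 10): count unchanged
  event 7 (t=47: DEL max): count unchanged
Final: count = 3

Answer: 3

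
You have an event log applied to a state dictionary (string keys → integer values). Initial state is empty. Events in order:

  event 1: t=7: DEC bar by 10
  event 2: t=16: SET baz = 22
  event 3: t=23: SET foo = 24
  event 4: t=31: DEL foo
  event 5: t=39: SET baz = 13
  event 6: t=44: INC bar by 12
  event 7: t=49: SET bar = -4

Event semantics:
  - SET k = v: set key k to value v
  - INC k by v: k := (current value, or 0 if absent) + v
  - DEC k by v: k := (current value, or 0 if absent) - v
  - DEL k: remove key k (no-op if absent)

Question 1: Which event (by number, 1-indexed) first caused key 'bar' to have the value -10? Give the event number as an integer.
Looking for first event where bar becomes -10:
  event 1: bar (absent) -> -10  <-- first match

Answer: 1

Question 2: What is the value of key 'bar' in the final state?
Track key 'bar' through all 7 events:
  event 1 (t=7: DEC bar by 10): bar (absent) -> -10
  event 2 (t=16: SET baz = 22): bar unchanged
  event 3 (t=23: SET foo = 24): bar unchanged
  event 4 (t=31: DEL foo): bar unchanged
  event 5 (t=39: SET baz = 13): bar unchanged
  event 6 (t=44: INC bar by 12): bar -10 -> 2
  event 7 (t=49: SET bar = -4): bar 2 -> -4
Final: bar = -4

Answer: -4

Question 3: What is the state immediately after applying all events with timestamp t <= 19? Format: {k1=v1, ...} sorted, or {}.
Answer: {bar=-10, baz=22}

Derivation:
Apply events with t <= 19 (2 events):
  after event 1 (t=7: DEC bar by 10): {bar=-10}
  after event 2 (t=16: SET baz = 22): {bar=-10, baz=22}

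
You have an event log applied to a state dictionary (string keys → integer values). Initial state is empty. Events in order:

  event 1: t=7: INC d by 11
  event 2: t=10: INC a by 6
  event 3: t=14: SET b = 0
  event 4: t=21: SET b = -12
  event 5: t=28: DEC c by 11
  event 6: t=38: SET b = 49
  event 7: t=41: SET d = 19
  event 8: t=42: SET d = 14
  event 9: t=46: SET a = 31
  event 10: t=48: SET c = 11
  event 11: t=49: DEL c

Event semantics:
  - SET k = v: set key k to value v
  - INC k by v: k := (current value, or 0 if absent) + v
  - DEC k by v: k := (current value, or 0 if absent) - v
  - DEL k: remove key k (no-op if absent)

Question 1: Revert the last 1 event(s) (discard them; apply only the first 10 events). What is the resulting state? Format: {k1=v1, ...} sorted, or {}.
Keep first 10 events (discard last 1):
  after event 1 (t=7: INC d by 11): {d=11}
  after event 2 (t=10: INC a by 6): {a=6, d=11}
  after event 3 (t=14: SET b = 0): {a=6, b=0, d=11}
  after event 4 (t=21: SET b = -12): {a=6, b=-12, d=11}
  after event 5 (t=28: DEC c by 11): {a=6, b=-12, c=-11, d=11}
  after event 6 (t=38: SET b = 49): {a=6, b=49, c=-11, d=11}
  after event 7 (t=41: SET d = 19): {a=6, b=49, c=-11, d=19}
  after event 8 (t=42: SET d = 14): {a=6, b=49, c=-11, d=14}
  after event 9 (t=46: SET a = 31): {a=31, b=49, c=-11, d=14}
  after event 10 (t=48: SET c = 11): {a=31, b=49, c=11, d=14}

Answer: {a=31, b=49, c=11, d=14}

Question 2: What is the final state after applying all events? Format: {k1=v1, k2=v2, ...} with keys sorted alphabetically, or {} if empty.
  after event 1 (t=7: INC d by 11): {d=11}
  after event 2 (t=10: INC a by 6): {a=6, d=11}
  after event 3 (t=14: SET b = 0): {a=6, b=0, d=11}
  after event 4 (t=21: SET b = -12): {a=6, b=-12, d=11}
  after event 5 (t=28: DEC c by 11): {a=6, b=-12, c=-11, d=11}
  after event 6 (t=38: SET b = 49): {a=6, b=49, c=-11, d=11}
  after event 7 (t=41: SET d = 19): {a=6, b=49, c=-11, d=19}
  after event 8 (t=42: SET d = 14): {a=6, b=49, c=-11, d=14}
  after event 9 (t=46: SET a = 31): {a=31, b=49, c=-11, d=14}
  after event 10 (t=48: SET c = 11): {a=31, b=49, c=11, d=14}
  after event 11 (t=49: DEL c): {a=31, b=49, d=14}

Answer: {a=31, b=49, d=14}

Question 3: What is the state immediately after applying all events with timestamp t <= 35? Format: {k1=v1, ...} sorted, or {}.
Apply events with t <= 35 (5 events):
  after event 1 (t=7: INC d by 11): {d=11}
  after event 2 (t=10: INC a by 6): {a=6, d=11}
  after event 3 (t=14: SET b = 0): {a=6, b=0, d=11}
  after event 4 (t=21: SET b = -12): {a=6, b=-12, d=11}
  after event 5 (t=28: DEC c by 11): {a=6, b=-12, c=-11, d=11}

Answer: {a=6, b=-12, c=-11, d=11}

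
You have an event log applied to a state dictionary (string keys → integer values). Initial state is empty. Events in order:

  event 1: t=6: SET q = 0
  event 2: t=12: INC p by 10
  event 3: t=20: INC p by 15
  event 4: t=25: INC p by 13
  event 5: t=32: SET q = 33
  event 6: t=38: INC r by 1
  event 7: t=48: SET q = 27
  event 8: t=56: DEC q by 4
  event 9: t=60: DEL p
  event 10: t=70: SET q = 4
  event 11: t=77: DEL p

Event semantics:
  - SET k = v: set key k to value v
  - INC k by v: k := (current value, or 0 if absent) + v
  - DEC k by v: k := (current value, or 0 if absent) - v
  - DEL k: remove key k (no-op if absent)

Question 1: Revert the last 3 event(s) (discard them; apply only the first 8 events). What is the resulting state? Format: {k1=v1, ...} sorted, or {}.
Keep first 8 events (discard last 3):
  after event 1 (t=6: SET q = 0): {q=0}
  after event 2 (t=12: INC p by 10): {p=10, q=0}
  after event 3 (t=20: INC p by 15): {p=25, q=0}
  after event 4 (t=25: INC p by 13): {p=38, q=0}
  after event 5 (t=32: SET q = 33): {p=38, q=33}
  after event 6 (t=38: INC r by 1): {p=38, q=33, r=1}
  after event 7 (t=48: SET q = 27): {p=38, q=27, r=1}
  after event 8 (t=56: DEC q by 4): {p=38, q=23, r=1}

Answer: {p=38, q=23, r=1}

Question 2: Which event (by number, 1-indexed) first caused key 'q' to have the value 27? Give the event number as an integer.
Answer: 7

Derivation:
Looking for first event where q becomes 27:
  event 1: q = 0
  event 2: q = 0
  event 3: q = 0
  event 4: q = 0
  event 5: q = 33
  event 6: q = 33
  event 7: q 33 -> 27  <-- first match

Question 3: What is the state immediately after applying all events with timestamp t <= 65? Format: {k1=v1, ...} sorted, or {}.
Apply events with t <= 65 (9 events):
  after event 1 (t=6: SET q = 0): {q=0}
  after event 2 (t=12: INC p by 10): {p=10, q=0}
  after event 3 (t=20: INC p by 15): {p=25, q=0}
  after event 4 (t=25: INC p by 13): {p=38, q=0}
  after event 5 (t=32: SET q = 33): {p=38, q=33}
  after event 6 (t=38: INC r by 1): {p=38, q=33, r=1}
  after event 7 (t=48: SET q = 27): {p=38, q=27, r=1}
  after event 8 (t=56: DEC q by 4): {p=38, q=23, r=1}
  after event 9 (t=60: DEL p): {q=23, r=1}

Answer: {q=23, r=1}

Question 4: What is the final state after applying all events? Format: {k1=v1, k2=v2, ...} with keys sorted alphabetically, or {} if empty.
  after event 1 (t=6: SET q = 0): {q=0}
  after event 2 (t=12: INC p by 10): {p=10, q=0}
  after event 3 (t=20: INC p by 15): {p=25, q=0}
  after event 4 (t=25: INC p by 13): {p=38, q=0}
  after event 5 (t=32: SET q = 33): {p=38, q=33}
  after event 6 (t=38: INC r by 1): {p=38, q=33, r=1}
  after event 7 (t=48: SET q = 27): {p=38, q=27, r=1}
  after event 8 (t=56: DEC q by 4): {p=38, q=23, r=1}
  after event 9 (t=60: DEL p): {q=23, r=1}
  after event 10 (t=70: SET q = 4): {q=4, r=1}
  after event 11 (t=77: DEL p): {q=4, r=1}

Answer: {q=4, r=1}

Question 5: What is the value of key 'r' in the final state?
Answer: 1

Derivation:
Track key 'r' through all 11 events:
  event 1 (t=6: SET q = 0): r unchanged
  event 2 (t=12: INC p by 10): r unchanged
  event 3 (t=20: INC p by 15): r unchanged
  event 4 (t=25: INC p by 13): r unchanged
  event 5 (t=32: SET q = 33): r unchanged
  event 6 (t=38: INC r by 1): r (absent) -> 1
  event 7 (t=48: SET q = 27): r unchanged
  event 8 (t=56: DEC q by 4): r unchanged
  event 9 (t=60: DEL p): r unchanged
  event 10 (t=70: SET q = 4): r unchanged
  event 11 (t=77: DEL p): r unchanged
Final: r = 1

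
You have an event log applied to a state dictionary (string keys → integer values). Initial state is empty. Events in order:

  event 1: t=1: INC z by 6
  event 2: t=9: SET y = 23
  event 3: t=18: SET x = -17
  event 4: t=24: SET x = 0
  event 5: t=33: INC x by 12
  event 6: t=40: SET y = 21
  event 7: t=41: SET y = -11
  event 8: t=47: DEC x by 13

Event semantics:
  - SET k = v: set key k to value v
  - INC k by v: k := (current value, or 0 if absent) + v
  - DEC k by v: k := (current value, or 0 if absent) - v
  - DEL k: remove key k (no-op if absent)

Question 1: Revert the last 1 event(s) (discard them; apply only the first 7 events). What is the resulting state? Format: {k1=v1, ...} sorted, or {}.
Keep first 7 events (discard last 1):
  after event 1 (t=1: INC z by 6): {z=6}
  after event 2 (t=9: SET y = 23): {y=23, z=6}
  after event 3 (t=18: SET x = -17): {x=-17, y=23, z=6}
  after event 4 (t=24: SET x = 0): {x=0, y=23, z=6}
  after event 5 (t=33: INC x by 12): {x=12, y=23, z=6}
  after event 6 (t=40: SET y = 21): {x=12, y=21, z=6}
  after event 7 (t=41: SET y = -11): {x=12, y=-11, z=6}

Answer: {x=12, y=-11, z=6}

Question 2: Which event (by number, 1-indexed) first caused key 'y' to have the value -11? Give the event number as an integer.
Looking for first event where y becomes -11:
  event 2: y = 23
  event 3: y = 23
  event 4: y = 23
  event 5: y = 23
  event 6: y = 21
  event 7: y 21 -> -11  <-- first match

Answer: 7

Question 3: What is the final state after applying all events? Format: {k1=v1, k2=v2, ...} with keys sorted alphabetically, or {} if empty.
  after event 1 (t=1: INC z by 6): {z=6}
  after event 2 (t=9: SET y = 23): {y=23, z=6}
  after event 3 (t=18: SET x = -17): {x=-17, y=23, z=6}
  after event 4 (t=24: SET x = 0): {x=0, y=23, z=6}
  after event 5 (t=33: INC x by 12): {x=12, y=23, z=6}
  after event 6 (t=40: SET y = 21): {x=12, y=21, z=6}
  after event 7 (t=41: SET y = -11): {x=12, y=-11, z=6}
  after event 8 (t=47: DEC x by 13): {x=-1, y=-11, z=6}

Answer: {x=-1, y=-11, z=6}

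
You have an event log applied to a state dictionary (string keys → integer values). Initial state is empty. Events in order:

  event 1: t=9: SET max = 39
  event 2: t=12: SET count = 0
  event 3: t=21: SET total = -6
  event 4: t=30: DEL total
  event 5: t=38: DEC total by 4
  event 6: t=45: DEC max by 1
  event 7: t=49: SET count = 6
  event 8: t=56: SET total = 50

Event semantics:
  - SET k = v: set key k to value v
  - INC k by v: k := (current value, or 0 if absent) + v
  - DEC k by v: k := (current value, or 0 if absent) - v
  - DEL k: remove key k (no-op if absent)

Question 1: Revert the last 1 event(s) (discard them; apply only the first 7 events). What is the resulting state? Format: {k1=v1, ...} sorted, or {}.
Answer: {count=6, max=38, total=-4}

Derivation:
Keep first 7 events (discard last 1):
  after event 1 (t=9: SET max = 39): {max=39}
  after event 2 (t=12: SET count = 0): {count=0, max=39}
  after event 3 (t=21: SET total = -6): {count=0, max=39, total=-6}
  after event 4 (t=30: DEL total): {count=0, max=39}
  after event 5 (t=38: DEC total by 4): {count=0, max=39, total=-4}
  after event 6 (t=45: DEC max by 1): {count=0, max=38, total=-4}
  after event 7 (t=49: SET count = 6): {count=6, max=38, total=-4}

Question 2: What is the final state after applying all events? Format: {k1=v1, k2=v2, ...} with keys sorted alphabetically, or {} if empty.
Answer: {count=6, max=38, total=50}

Derivation:
  after event 1 (t=9: SET max = 39): {max=39}
  after event 2 (t=12: SET count = 0): {count=0, max=39}
  after event 3 (t=21: SET total = -6): {count=0, max=39, total=-6}
  after event 4 (t=30: DEL total): {count=0, max=39}
  after event 5 (t=38: DEC total by 4): {count=0, max=39, total=-4}
  after event 6 (t=45: DEC max by 1): {count=0, max=38, total=-4}
  after event 7 (t=49: SET count = 6): {count=6, max=38, total=-4}
  after event 8 (t=56: SET total = 50): {count=6, max=38, total=50}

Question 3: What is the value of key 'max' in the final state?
Track key 'max' through all 8 events:
  event 1 (t=9: SET max = 39): max (absent) -> 39
  event 2 (t=12: SET count = 0): max unchanged
  event 3 (t=21: SET total = -6): max unchanged
  event 4 (t=30: DEL total): max unchanged
  event 5 (t=38: DEC total by 4): max unchanged
  event 6 (t=45: DEC max by 1): max 39 -> 38
  event 7 (t=49: SET count = 6): max unchanged
  event 8 (t=56: SET total = 50): max unchanged
Final: max = 38

Answer: 38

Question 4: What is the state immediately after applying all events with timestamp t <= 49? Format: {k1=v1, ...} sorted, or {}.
Apply events with t <= 49 (7 events):
  after event 1 (t=9: SET max = 39): {max=39}
  after event 2 (t=12: SET count = 0): {count=0, max=39}
  after event 3 (t=21: SET total = -6): {count=0, max=39, total=-6}
  after event 4 (t=30: DEL total): {count=0, max=39}
  after event 5 (t=38: DEC total by 4): {count=0, max=39, total=-4}
  after event 6 (t=45: DEC max by 1): {count=0, max=38, total=-4}
  after event 7 (t=49: SET count = 6): {count=6, max=38, total=-4}

Answer: {count=6, max=38, total=-4}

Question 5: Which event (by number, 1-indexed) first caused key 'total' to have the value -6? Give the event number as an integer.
Looking for first event where total becomes -6:
  event 3: total (absent) -> -6  <-- first match

Answer: 3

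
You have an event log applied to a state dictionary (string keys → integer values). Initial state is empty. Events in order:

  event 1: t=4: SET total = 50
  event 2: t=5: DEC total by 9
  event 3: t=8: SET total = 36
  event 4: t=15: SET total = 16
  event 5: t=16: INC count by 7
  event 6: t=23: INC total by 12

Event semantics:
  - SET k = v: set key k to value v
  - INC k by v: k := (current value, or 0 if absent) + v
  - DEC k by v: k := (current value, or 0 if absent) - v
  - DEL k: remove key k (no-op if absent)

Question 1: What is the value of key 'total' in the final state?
Track key 'total' through all 6 events:
  event 1 (t=4: SET total = 50): total (absent) -> 50
  event 2 (t=5: DEC total by 9): total 50 -> 41
  event 3 (t=8: SET total = 36): total 41 -> 36
  event 4 (t=15: SET total = 16): total 36 -> 16
  event 5 (t=16: INC count by 7): total unchanged
  event 6 (t=23: INC total by 12): total 16 -> 28
Final: total = 28

Answer: 28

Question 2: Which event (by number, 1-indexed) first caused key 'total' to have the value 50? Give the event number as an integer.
Answer: 1

Derivation:
Looking for first event where total becomes 50:
  event 1: total (absent) -> 50  <-- first match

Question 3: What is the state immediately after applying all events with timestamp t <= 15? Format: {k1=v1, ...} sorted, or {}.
Apply events with t <= 15 (4 events):
  after event 1 (t=4: SET total = 50): {total=50}
  after event 2 (t=5: DEC total by 9): {total=41}
  after event 3 (t=8: SET total = 36): {total=36}
  after event 4 (t=15: SET total = 16): {total=16}

Answer: {total=16}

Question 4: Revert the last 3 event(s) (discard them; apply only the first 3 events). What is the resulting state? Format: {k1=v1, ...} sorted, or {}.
Keep first 3 events (discard last 3):
  after event 1 (t=4: SET total = 50): {total=50}
  after event 2 (t=5: DEC total by 9): {total=41}
  after event 3 (t=8: SET total = 36): {total=36}

Answer: {total=36}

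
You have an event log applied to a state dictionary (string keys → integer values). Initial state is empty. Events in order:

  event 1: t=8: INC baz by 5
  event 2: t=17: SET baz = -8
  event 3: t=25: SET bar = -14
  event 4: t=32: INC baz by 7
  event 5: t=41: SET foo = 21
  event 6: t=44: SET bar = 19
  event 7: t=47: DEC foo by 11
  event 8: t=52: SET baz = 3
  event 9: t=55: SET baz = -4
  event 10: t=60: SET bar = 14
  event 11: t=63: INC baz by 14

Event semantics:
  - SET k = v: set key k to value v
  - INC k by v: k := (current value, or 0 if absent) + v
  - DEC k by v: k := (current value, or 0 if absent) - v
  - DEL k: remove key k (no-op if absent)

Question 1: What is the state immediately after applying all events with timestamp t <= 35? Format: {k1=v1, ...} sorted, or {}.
Answer: {bar=-14, baz=-1}

Derivation:
Apply events with t <= 35 (4 events):
  after event 1 (t=8: INC baz by 5): {baz=5}
  after event 2 (t=17: SET baz = -8): {baz=-8}
  after event 3 (t=25: SET bar = -14): {bar=-14, baz=-8}
  after event 4 (t=32: INC baz by 7): {bar=-14, baz=-1}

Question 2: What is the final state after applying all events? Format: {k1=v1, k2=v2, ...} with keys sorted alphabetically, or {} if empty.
  after event 1 (t=8: INC baz by 5): {baz=5}
  after event 2 (t=17: SET baz = -8): {baz=-8}
  after event 3 (t=25: SET bar = -14): {bar=-14, baz=-8}
  after event 4 (t=32: INC baz by 7): {bar=-14, baz=-1}
  after event 5 (t=41: SET foo = 21): {bar=-14, baz=-1, foo=21}
  after event 6 (t=44: SET bar = 19): {bar=19, baz=-1, foo=21}
  after event 7 (t=47: DEC foo by 11): {bar=19, baz=-1, foo=10}
  after event 8 (t=52: SET baz = 3): {bar=19, baz=3, foo=10}
  after event 9 (t=55: SET baz = -4): {bar=19, baz=-4, foo=10}
  after event 10 (t=60: SET bar = 14): {bar=14, baz=-4, foo=10}
  after event 11 (t=63: INC baz by 14): {bar=14, baz=10, foo=10}

Answer: {bar=14, baz=10, foo=10}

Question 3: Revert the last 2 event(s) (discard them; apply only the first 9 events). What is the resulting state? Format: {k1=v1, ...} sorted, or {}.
Keep first 9 events (discard last 2):
  after event 1 (t=8: INC baz by 5): {baz=5}
  after event 2 (t=17: SET baz = -8): {baz=-8}
  after event 3 (t=25: SET bar = -14): {bar=-14, baz=-8}
  after event 4 (t=32: INC baz by 7): {bar=-14, baz=-1}
  after event 5 (t=41: SET foo = 21): {bar=-14, baz=-1, foo=21}
  after event 6 (t=44: SET bar = 19): {bar=19, baz=-1, foo=21}
  after event 7 (t=47: DEC foo by 11): {bar=19, baz=-1, foo=10}
  after event 8 (t=52: SET baz = 3): {bar=19, baz=3, foo=10}
  after event 9 (t=55: SET baz = -4): {bar=19, baz=-4, foo=10}

Answer: {bar=19, baz=-4, foo=10}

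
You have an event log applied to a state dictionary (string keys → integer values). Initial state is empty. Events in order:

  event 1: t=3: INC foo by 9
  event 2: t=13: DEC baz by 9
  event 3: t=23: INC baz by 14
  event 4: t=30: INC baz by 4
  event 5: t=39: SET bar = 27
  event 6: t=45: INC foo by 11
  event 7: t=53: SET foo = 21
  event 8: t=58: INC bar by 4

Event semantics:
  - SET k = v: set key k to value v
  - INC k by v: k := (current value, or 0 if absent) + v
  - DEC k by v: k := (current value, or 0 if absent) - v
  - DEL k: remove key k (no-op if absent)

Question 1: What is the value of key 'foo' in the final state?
Track key 'foo' through all 8 events:
  event 1 (t=3: INC foo by 9): foo (absent) -> 9
  event 2 (t=13: DEC baz by 9): foo unchanged
  event 3 (t=23: INC baz by 14): foo unchanged
  event 4 (t=30: INC baz by 4): foo unchanged
  event 5 (t=39: SET bar = 27): foo unchanged
  event 6 (t=45: INC foo by 11): foo 9 -> 20
  event 7 (t=53: SET foo = 21): foo 20 -> 21
  event 8 (t=58: INC bar by 4): foo unchanged
Final: foo = 21

Answer: 21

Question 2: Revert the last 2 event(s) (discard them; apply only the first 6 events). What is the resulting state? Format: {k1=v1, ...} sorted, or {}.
Answer: {bar=27, baz=9, foo=20}

Derivation:
Keep first 6 events (discard last 2):
  after event 1 (t=3: INC foo by 9): {foo=9}
  after event 2 (t=13: DEC baz by 9): {baz=-9, foo=9}
  after event 3 (t=23: INC baz by 14): {baz=5, foo=9}
  after event 4 (t=30: INC baz by 4): {baz=9, foo=9}
  after event 5 (t=39: SET bar = 27): {bar=27, baz=9, foo=9}
  after event 6 (t=45: INC foo by 11): {bar=27, baz=9, foo=20}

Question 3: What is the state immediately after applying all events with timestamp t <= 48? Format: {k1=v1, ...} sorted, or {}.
Apply events with t <= 48 (6 events):
  after event 1 (t=3: INC foo by 9): {foo=9}
  after event 2 (t=13: DEC baz by 9): {baz=-9, foo=9}
  after event 3 (t=23: INC baz by 14): {baz=5, foo=9}
  after event 4 (t=30: INC baz by 4): {baz=9, foo=9}
  after event 5 (t=39: SET bar = 27): {bar=27, baz=9, foo=9}
  after event 6 (t=45: INC foo by 11): {bar=27, baz=9, foo=20}

Answer: {bar=27, baz=9, foo=20}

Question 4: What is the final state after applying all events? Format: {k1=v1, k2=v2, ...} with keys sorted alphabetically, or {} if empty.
Answer: {bar=31, baz=9, foo=21}

Derivation:
  after event 1 (t=3: INC foo by 9): {foo=9}
  after event 2 (t=13: DEC baz by 9): {baz=-9, foo=9}
  after event 3 (t=23: INC baz by 14): {baz=5, foo=9}
  after event 4 (t=30: INC baz by 4): {baz=9, foo=9}
  after event 5 (t=39: SET bar = 27): {bar=27, baz=9, foo=9}
  after event 6 (t=45: INC foo by 11): {bar=27, baz=9, foo=20}
  after event 7 (t=53: SET foo = 21): {bar=27, baz=9, foo=21}
  after event 8 (t=58: INC bar by 4): {bar=31, baz=9, foo=21}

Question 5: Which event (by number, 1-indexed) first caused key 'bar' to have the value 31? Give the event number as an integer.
Answer: 8

Derivation:
Looking for first event where bar becomes 31:
  event 5: bar = 27
  event 6: bar = 27
  event 7: bar = 27
  event 8: bar 27 -> 31  <-- first match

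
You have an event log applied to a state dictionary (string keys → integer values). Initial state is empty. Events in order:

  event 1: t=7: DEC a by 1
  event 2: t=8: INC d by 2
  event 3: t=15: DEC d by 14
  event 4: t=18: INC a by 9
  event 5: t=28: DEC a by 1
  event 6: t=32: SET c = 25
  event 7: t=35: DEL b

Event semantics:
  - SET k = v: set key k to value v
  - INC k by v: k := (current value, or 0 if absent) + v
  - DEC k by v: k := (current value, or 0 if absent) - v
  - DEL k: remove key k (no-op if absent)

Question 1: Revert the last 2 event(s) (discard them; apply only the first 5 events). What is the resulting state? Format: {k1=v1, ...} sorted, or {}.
Keep first 5 events (discard last 2):
  after event 1 (t=7: DEC a by 1): {a=-1}
  after event 2 (t=8: INC d by 2): {a=-1, d=2}
  after event 3 (t=15: DEC d by 14): {a=-1, d=-12}
  after event 4 (t=18: INC a by 9): {a=8, d=-12}
  after event 5 (t=28: DEC a by 1): {a=7, d=-12}

Answer: {a=7, d=-12}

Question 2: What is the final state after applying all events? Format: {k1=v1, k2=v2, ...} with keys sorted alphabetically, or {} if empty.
Answer: {a=7, c=25, d=-12}

Derivation:
  after event 1 (t=7: DEC a by 1): {a=-1}
  after event 2 (t=8: INC d by 2): {a=-1, d=2}
  after event 3 (t=15: DEC d by 14): {a=-1, d=-12}
  after event 4 (t=18: INC a by 9): {a=8, d=-12}
  after event 5 (t=28: DEC a by 1): {a=7, d=-12}
  after event 6 (t=32: SET c = 25): {a=7, c=25, d=-12}
  after event 7 (t=35: DEL b): {a=7, c=25, d=-12}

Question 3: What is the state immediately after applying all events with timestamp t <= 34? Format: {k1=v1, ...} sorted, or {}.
Answer: {a=7, c=25, d=-12}

Derivation:
Apply events with t <= 34 (6 events):
  after event 1 (t=7: DEC a by 1): {a=-1}
  after event 2 (t=8: INC d by 2): {a=-1, d=2}
  after event 3 (t=15: DEC d by 14): {a=-1, d=-12}
  after event 4 (t=18: INC a by 9): {a=8, d=-12}
  after event 5 (t=28: DEC a by 1): {a=7, d=-12}
  after event 6 (t=32: SET c = 25): {a=7, c=25, d=-12}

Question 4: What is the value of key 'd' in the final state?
Track key 'd' through all 7 events:
  event 1 (t=7: DEC a by 1): d unchanged
  event 2 (t=8: INC d by 2): d (absent) -> 2
  event 3 (t=15: DEC d by 14): d 2 -> -12
  event 4 (t=18: INC a by 9): d unchanged
  event 5 (t=28: DEC a by 1): d unchanged
  event 6 (t=32: SET c = 25): d unchanged
  event 7 (t=35: DEL b): d unchanged
Final: d = -12

Answer: -12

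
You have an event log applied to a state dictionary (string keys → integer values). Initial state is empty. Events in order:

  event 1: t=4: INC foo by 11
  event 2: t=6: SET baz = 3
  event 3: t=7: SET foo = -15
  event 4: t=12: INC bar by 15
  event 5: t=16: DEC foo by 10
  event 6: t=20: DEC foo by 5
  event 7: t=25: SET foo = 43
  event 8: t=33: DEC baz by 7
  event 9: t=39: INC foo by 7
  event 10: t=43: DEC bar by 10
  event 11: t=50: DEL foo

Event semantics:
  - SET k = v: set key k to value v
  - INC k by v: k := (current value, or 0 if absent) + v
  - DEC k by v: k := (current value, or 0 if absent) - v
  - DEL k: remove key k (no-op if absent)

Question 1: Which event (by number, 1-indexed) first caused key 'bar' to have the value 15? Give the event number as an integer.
Looking for first event where bar becomes 15:
  event 4: bar (absent) -> 15  <-- first match

Answer: 4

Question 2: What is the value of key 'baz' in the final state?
Track key 'baz' through all 11 events:
  event 1 (t=4: INC foo by 11): baz unchanged
  event 2 (t=6: SET baz = 3): baz (absent) -> 3
  event 3 (t=7: SET foo = -15): baz unchanged
  event 4 (t=12: INC bar by 15): baz unchanged
  event 5 (t=16: DEC foo by 10): baz unchanged
  event 6 (t=20: DEC foo by 5): baz unchanged
  event 7 (t=25: SET foo = 43): baz unchanged
  event 8 (t=33: DEC baz by 7): baz 3 -> -4
  event 9 (t=39: INC foo by 7): baz unchanged
  event 10 (t=43: DEC bar by 10): baz unchanged
  event 11 (t=50: DEL foo): baz unchanged
Final: baz = -4

Answer: -4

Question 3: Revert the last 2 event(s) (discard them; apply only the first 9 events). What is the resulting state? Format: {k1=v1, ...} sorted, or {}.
Answer: {bar=15, baz=-4, foo=50}

Derivation:
Keep first 9 events (discard last 2):
  after event 1 (t=4: INC foo by 11): {foo=11}
  after event 2 (t=6: SET baz = 3): {baz=3, foo=11}
  after event 3 (t=7: SET foo = -15): {baz=3, foo=-15}
  after event 4 (t=12: INC bar by 15): {bar=15, baz=3, foo=-15}
  after event 5 (t=16: DEC foo by 10): {bar=15, baz=3, foo=-25}
  after event 6 (t=20: DEC foo by 5): {bar=15, baz=3, foo=-30}
  after event 7 (t=25: SET foo = 43): {bar=15, baz=3, foo=43}
  after event 8 (t=33: DEC baz by 7): {bar=15, baz=-4, foo=43}
  after event 9 (t=39: INC foo by 7): {bar=15, baz=-4, foo=50}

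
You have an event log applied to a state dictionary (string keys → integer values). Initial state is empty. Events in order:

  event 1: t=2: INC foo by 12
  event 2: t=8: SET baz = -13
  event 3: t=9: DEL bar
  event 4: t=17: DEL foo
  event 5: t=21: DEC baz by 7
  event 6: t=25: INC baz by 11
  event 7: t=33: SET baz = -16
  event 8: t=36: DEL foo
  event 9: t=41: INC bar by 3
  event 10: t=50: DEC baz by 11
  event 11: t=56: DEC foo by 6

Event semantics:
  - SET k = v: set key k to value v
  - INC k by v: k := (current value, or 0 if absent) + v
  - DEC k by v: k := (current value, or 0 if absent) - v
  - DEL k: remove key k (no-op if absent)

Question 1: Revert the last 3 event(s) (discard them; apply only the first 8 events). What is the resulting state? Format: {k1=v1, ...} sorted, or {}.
Keep first 8 events (discard last 3):
  after event 1 (t=2: INC foo by 12): {foo=12}
  after event 2 (t=8: SET baz = -13): {baz=-13, foo=12}
  after event 3 (t=9: DEL bar): {baz=-13, foo=12}
  after event 4 (t=17: DEL foo): {baz=-13}
  after event 5 (t=21: DEC baz by 7): {baz=-20}
  after event 6 (t=25: INC baz by 11): {baz=-9}
  after event 7 (t=33: SET baz = -16): {baz=-16}
  after event 8 (t=36: DEL foo): {baz=-16}

Answer: {baz=-16}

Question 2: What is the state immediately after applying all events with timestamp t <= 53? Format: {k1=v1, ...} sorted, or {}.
Answer: {bar=3, baz=-27}

Derivation:
Apply events with t <= 53 (10 events):
  after event 1 (t=2: INC foo by 12): {foo=12}
  after event 2 (t=8: SET baz = -13): {baz=-13, foo=12}
  after event 3 (t=9: DEL bar): {baz=-13, foo=12}
  after event 4 (t=17: DEL foo): {baz=-13}
  after event 5 (t=21: DEC baz by 7): {baz=-20}
  after event 6 (t=25: INC baz by 11): {baz=-9}
  after event 7 (t=33: SET baz = -16): {baz=-16}
  after event 8 (t=36: DEL foo): {baz=-16}
  after event 9 (t=41: INC bar by 3): {bar=3, baz=-16}
  after event 10 (t=50: DEC baz by 11): {bar=3, baz=-27}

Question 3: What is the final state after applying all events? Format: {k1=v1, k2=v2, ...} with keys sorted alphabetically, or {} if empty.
Answer: {bar=3, baz=-27, foo=-6}

Derivation:
  after event 1 (t=2: INC foo by 12): {foo=12}
  after event 2 (t=8: SET baz = -13): {baz=-13, foo=12}
  after event 3 (t=9: DEL bar): {baz=-13, foo=12}
  after event 4 (t=17: DEL foo): {baz=-13}
  after event 5 (t=21: DEC baz by 7): {baz=-20}
  after event 6 (t=25: INC baz by 11): {baz=-9}
  after event 7 (t=33: SET baz = -16): {baz=-16}
  after event 8 (t=36: DEL foo): {baz=-16}
  after event 9 (t=41: INC bar by 3): {bar=3, baz=-16}
  after event 10 (t=50: DEC baz by 11): {bar=3, baz=-27}
  after event 11 (t=56: DEC foo by 6): {bar=3, baz=-27, foo=-6}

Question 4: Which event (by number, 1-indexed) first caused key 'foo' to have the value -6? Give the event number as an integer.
Answer: 11

Derivation:
Looking for first event where foo becomes -6:
  event 1: foo = 12
  event 2: foo = 12
  event 3: foo = 12
  event 4: foo = (absent)
  event 11: foo (absent) -> -6  <-- first match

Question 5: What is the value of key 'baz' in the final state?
Track key 'baz' through all 11 events:
  event 1 (t=2: INC foo by 12): baz unchanged
  event 2 (t=8: SET baz = -13): baz (absent) -> -13
  event 3 (t=9: DEL bar): baz unchanged
  event 4 (t=17: DEL foo): baz unchanged
  event 5 (t=21: DEC baz by 7): baz -13 -> -20
  event 6 (t=25: INC baz by 11): baz -20 -> -9
  event 7 (t=33: SET baz = -16): baz -9 -> -16
  event 8 (t=36: DEL foo): baz unchanged
  event 9 (t=41: INC bar by 3): baz unchanged
  event 10 (t=50: DEC baz by 11): baz -16 -> -27
  event 11 (t=56: DEC foo by 6): baz unchanged
Final: baz = -27

Answer: -27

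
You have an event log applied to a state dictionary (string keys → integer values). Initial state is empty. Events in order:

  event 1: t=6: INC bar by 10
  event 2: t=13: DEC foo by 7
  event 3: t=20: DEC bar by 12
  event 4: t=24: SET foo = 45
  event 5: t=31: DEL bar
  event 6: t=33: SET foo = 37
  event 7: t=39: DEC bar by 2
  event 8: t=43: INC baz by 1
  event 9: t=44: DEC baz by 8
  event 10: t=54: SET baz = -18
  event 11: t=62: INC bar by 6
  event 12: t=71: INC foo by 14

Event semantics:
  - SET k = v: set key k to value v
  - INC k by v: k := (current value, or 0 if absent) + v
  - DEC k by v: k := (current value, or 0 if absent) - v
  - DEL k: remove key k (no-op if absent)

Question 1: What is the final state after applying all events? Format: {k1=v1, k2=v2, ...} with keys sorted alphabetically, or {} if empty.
  after event 1 (t=6: INC bar by 10): {bar=10}
  after event 2 (t=13: DEC foo by 7): {bar=10, foo=-7}
  after event 3 (t=20: DEC bar by 12): {bar=-2, foo=-7}
  after event 4 (t=24: SET foo = 45): {bar=-2, foo=45}
  after event 5 (t=31: DEL bar): {foo=45}
  after event 6 (t=33: SET foo = 37): {foo=37}
  after event 7 (t=39: DEC bar by 2): {bar=-2, foo=37}
  after event 8 (t=43: INC baz by 1): {bar=-2, baz=1, foo=37}
  after event 9 (t=44: DEC baz by 8): {bar=-2, baz=-7, foo=37}
  after event 10 (t=54: SET baz = -18): {bar=-2, baz=-18, foo=37}
  after event 11 (t=62: INC bar by 6): {bar=4, baz=-18, foo=37}
  after event 12 (t=71: INC foo by 14): {bar=4, baz=-18, foo=51}

Answer: {bar=4, baz=-18, foo=51}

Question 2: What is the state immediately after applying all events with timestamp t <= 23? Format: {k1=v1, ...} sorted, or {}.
Apply events with t <= 23 (3 events):
  after event 1 (t=6: INC bar by 10): {bar=10}
  after event 2 (t=13: DEC foo by 7): {bar=10, foo=-7}
  after event 3 (t=20: DEC bar by 12): {bar=-2, foo=-7}

Answer: {bar=-2, foo=-7}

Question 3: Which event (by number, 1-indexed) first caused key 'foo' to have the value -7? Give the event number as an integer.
Looking for first event where foo becomes -7:
  event 2: foo (absent) -> -7  <-- first match

Answer: 2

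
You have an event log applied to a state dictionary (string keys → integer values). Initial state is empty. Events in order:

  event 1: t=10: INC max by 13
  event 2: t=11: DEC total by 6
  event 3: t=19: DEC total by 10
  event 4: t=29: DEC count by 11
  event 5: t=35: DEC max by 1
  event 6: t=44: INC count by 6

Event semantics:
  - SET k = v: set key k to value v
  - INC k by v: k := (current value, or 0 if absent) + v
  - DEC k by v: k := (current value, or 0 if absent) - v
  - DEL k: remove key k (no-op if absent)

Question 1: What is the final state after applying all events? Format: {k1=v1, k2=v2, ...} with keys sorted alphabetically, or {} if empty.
  after event 1 (t=10: INC max by 13): {max=13}
  after event 2 (t=11: DEC total by 6): {max=13, total=-6}
  after event 3 (t=19: DEC total by 10): {max=13, total=-16}
  after event 4 (t=29: DEC count by 11): {count=-11, max=13, total=-16}
  after event 5 (t=35: DEC max by 1): {count=-11, max=12, total=-16}
  after event 6 (t=44: INC count by 6): {count=-5, max=12, total=-16}

Answer: {count=-5, max=12, total=-16}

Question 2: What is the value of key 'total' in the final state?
Answer: -16

Derivation:
Track key 'total' through all 6 events:
  event 1 (t=10: INC max by 13): total unchanged
  event 2 (t=11: DEC total by 6): total (absent) -> -6
  event 3 (t=19: DEC total by 10): total -6 -> -16
  event 4 (t=29: DEC count by 11): total unchanged
  event 5 (t=35: DEC max by 1): total unchanged
  event 6 (t=44: INC count by 6): total unchanged
Final: total = -16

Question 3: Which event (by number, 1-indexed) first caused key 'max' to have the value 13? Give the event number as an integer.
Answer: 1

Derivation:
Looking for first event where max becomes 13:
  event 1: max (absent) -> 13  <-- first match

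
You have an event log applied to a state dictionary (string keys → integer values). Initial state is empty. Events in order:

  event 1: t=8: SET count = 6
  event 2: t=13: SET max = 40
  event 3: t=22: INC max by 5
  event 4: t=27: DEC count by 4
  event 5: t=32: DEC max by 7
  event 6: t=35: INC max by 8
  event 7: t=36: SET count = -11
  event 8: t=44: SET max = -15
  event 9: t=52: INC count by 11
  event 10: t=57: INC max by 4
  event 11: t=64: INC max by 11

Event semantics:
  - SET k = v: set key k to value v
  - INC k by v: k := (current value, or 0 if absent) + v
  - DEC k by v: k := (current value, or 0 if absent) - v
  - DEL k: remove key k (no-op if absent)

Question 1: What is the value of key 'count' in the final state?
Track key 'count' through all 11 events:
  event 1 (t=8: SET count = 6): count (absent) -> 6
  event 2 (t=13: SET max = 40): count unchanged
  event 3 (t=22: INC max by 5): count unchanged
  event 4 (t=27: DEC count by 4): count 6 -> 2
  event 5 (t=32: DEC max by 7): count unchanged
  event 6 (t=35: INC max by 8): count unchanged
  event 7 (t=36: SET count = -11): count 2 -> -11
  event 8 (t=44: SET max = -15): count unchanged
  event 9 (t=52: INC count by 11): count -11 -> 0
  event 10 (t=57: INC max by 4): count unchanged
  event 11 (t=64: INC max by 11): count unchanged
Final: count = 0

Answer: 0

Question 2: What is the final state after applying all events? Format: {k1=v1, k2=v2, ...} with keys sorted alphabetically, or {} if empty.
Answer: {count=0, max=0}

Derivation:
  after event 1 (t=8: SET count = 6): {count=6}
  after event 2 (t=13: SET max = 40): {count=6, max=40}
  after event 3 (t=22: INC max by 5): {count=6, max=45}
  after event 4 (t=27: DEC count by 4): {count=2, max=45}
  after event 5 (t=32: DEC max by 7): {count=2, max=38}
  after event 6 (t=35: INC max by 8): {count=2, max=46}
  after event 7 (t=36: SET count = -11): {count=-11, max=46}
  after event 8 (t=44: SET max = -15): {count=-11, max=-15}
  after event 9 (t=52: INC count by 11): {count=0, max=-15}
  after event 10 (t=57: INC max by 4): {count=0, max=-11}
  after event 11 (t=64: INC max by 11): {count=0, max=0}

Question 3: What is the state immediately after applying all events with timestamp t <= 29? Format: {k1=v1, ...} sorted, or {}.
Answer: {count=2, max=45}

Derivation:
Apply events with t <= 29 (4 events):
  after event 1 (t=8: SET count = 6): {count=6}
  after event 2 (t=13: SET max = 40): {count=6, max=40}
  after event 3 (t=22: INC max by 5): {count=6, max=45}
  after event 4 (t=27: DEC count by 4): {count=2, max=45}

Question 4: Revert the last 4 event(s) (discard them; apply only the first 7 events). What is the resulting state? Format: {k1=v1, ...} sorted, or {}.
Answer: {count=-11, max=46}

Derivation:
Keep first 7 events (discard last 4):
  after event 1 (t=8: SET count = 6): {count=6}
  after event 2 (t=13: SET max = 40): {count=6, max=40}
  after event 3 (t=22: INC max by 5): {count=6, max=45}
  after event 4 (t=27: DEC count by 4): {count=2, max=45}
  after event 5 (t=32: DEC max by 7): {count=2, max=38}
  after event 6 (t=35: INC max by 8): {count=2, max=46}
  after event 7 (t=36: SET count = -11): {count=-11, max=46}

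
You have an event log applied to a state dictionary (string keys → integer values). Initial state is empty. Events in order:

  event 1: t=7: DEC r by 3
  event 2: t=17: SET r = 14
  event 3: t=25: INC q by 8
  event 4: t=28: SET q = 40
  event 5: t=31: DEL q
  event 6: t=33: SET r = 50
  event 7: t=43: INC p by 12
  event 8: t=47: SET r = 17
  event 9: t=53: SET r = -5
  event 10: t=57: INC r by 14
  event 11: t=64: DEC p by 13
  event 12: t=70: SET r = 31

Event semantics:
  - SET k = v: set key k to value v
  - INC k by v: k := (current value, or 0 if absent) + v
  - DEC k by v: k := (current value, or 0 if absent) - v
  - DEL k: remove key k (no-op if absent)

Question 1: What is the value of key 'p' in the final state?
Track key 'p' through all 12 events:
  event 1 (t=7: DEC r by 3): p unchanged
  event 2 (t=17: SET r = 14): p unchanged
  event 3 (t=25: INC q by 8): p unchanged
  event 4 (t=28: SET q = 40): p unchanged
  event 5 (t=31: DEL q): p unchanged
  event 6 (t=33: SET r = 50): p unchanged
  event 7 (t=43: INC p by 12): p (absent) -> 12
  event 8 (t=47: SET r = 17): p unchanged
  event 9 (t=53: SET r = -5): p unchanged
  event 10 (t=57: INC r by 14): p unchanged
  event 11 (t=64: DEC p by 13): p 12 -> -1
  event 12 (t=70: SET r = 31): p unchanged
Final: p = -1

Answer: -1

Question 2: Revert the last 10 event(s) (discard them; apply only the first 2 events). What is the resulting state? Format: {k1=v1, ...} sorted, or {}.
Keep first 2 events (discard last 10):
  after event 1 (t=7: DEC r by 3): {r=-3}
  after event 2 (t=17: SET r = 14): {r=14}

Answer: {r=14}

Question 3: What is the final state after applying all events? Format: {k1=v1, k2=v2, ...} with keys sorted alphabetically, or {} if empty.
  after event 1 (t=7: DEC r by 3): {r=-3}
  after event 2 (t=17: SET r = 14): {r=14}
  after event 3 (t=25: INC q by 8): {q=8, r=14}
  after event 4 (t=28: SET q = 40): {q=40, r=14}
  after event 5 (t=31: DEL q): {r=14}
  after event 6 (t=33: SET r = 50): {r=50}
  after event 7 (t=43: INC p by 12): {p=12, r=50}
  after event 8 (t=47: SET r = 17): {p=12, r=17}
  after event 9 (t=53: SET r = -5): {p=12, r=-5}
  after event 10 (t=57: INC r by 14): {p=12, r=9}
  after event 11 (t=64: DEC p by 13): {p=-1, r=9}
  after event 12 (t=70: SET r = 31): {p=-1, r=31}

Answer: {p=-1, r=31}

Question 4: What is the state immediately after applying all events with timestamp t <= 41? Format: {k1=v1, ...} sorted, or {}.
Apply events with t <= 41 (6 events):
  after event 1 (t=7: DEC r by 3): {r=-3}
  after event 2 (t=17: SET r = 14): {r=14}
  after event 3 (t=25: INC q by 8): {q=8, r=14}
  after event 4 (t=28: SET q = 40): {q=40, r=14}
  after event 5 (t=31: DEL q): {r=14}
  after event 6 (t=33: SET r = 50): {r=50}

Answer: {r=50}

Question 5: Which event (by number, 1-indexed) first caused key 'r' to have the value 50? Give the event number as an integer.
Answer: 6

Derivation:
Looking for first event where r becomes 50:
  event 1: r = -3
  event 2: r = 14
  event 3: r = 14
  event 4: r = 14
  event 5: r = 14
  event 6: r 14 -> 50  <-- first match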